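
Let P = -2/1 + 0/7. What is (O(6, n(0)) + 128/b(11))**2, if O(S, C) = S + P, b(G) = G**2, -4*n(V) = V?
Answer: 374544/14641 ≈ 25.582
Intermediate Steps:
n(V) = -V/4
P = -2 (P = -2*1 + 0*(1/7) = -2 + 0 = -2)
O(S, C) = -2 + S (O(S, C) = S - 2 = -2 + S)
(O(6, n(0)) + 128/b(11))**2 = ((-2 + 6) + 128/(11**2))**2 = (4 + 128/121)**2 = (612/121)**2 = 374544/14641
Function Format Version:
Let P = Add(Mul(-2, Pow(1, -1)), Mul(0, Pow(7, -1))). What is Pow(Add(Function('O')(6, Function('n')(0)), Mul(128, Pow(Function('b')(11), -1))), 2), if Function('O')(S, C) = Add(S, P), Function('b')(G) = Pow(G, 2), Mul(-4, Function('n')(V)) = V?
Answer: Rational(374544, 14641) ≈ 25.582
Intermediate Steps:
Function('n')(V) = Mul(Rational(-1, 4), V)
P = -2 (P = Add(Mul(-2, 1), Mul(0, Rational(1, 7))) = Add(-2, 0) = -2)
Function('O')(S, C) = Add(-2, S) (Function('O')(S, C) = Add(S, -2) = Add(-2, S))
Pow(Add(Function('O')(6, Function('n')(0)), Mul(128, Pow(Function('b')(11), -1))), 2) = Pow(Add(Add(-2, 6), Mul(128, Pow(Pow(11, 2), -1))), 2) = Pow(Add(4, Mul(128, Pow(121, -1))), 2) = Pow(Add(4, Mul(128, Rational(1, 121))), 2) = Pow(Add(4, Rational(128, 121)), 2) = Pow(Rational(612, 121), 2) = Rational(374544, 14641)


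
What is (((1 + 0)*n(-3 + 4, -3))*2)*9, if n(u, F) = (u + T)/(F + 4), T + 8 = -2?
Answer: -162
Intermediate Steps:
T = -10 (T = -8 - 2 = -10)
n(u, F) = (-10 + u)/(4 + F) (n(u, F) = (u - 10)/(F + 4) = (-10 + u)/(4 + F))
(((1 + 0)*n(-3 + 4, -3))*2)*9 = (((1 + 0)*((-10 + (-3 + 4))/(4 - 3)))*2)*9 = ((1*((-10 + 1)/1))*2)*9 = ((1*(1*(-9)))*2)*9 = ((1*(-9))*2)*9 = -9*2*9 = -18*9 = -162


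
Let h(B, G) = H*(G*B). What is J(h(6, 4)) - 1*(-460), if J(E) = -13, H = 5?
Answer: 447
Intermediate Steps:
h(B, G) = 5*B*G (h(B, G) = 5*(G*B) = 5*(B*G) = 5*B*G)
J(h(6, 4)) - 1*(-460) = -13 - 1*(-460) = -13 + 460 = 447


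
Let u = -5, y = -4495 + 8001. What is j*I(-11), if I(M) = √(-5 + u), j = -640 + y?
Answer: 2866*I*√10 ≈ 9063.1*I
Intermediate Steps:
y = 3506
j = 2866 (j = -640 + 3506 = 2866)
I(M) = I*√10 (I(M) = √(-5 - 5) = √(-10) = I*√10)
j*I(-11) = 2866*(I*√10) = 2866*I*√10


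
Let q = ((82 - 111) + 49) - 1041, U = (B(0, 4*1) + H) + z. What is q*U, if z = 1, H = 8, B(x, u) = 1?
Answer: -10210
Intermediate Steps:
U = 10 (U = (1 + 8) + 1 = 9 + 1 = 10)
q = -1021 (q = (-29 + 49) - 1041 = 20 - 1041 = -1021)
q*U = -1021*10 = -10210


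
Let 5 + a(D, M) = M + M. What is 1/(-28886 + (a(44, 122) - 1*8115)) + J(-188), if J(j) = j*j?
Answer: 1299316127/36762 ≈ 35344.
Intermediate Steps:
a(D, M) = -5 + 2*M (a(D, M) = -5 + (M + M) = -5 + 2*M)
J(j) = j**2
1/(-28886 + (a(44, 122) - 1*8115)) + J(-188) = 1/(-28886 + ((-5 + 2*122) - 1*8115)) + (-188)**2 = 1/(-28886 + ((-5 + 244) - 8115)) + 35344 = 1/(-28886 + (239 - 8115)) + 35344 = 1/(-28886 - 7876) + 35344 = 1/(-36762) + 35344 = -1/36762 + 35344 = 1299316127/36762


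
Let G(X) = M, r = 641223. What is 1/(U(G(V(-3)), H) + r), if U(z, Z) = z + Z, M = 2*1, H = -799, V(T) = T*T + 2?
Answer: 1/640426 ≈ 1.5615e-6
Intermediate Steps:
V(T) = 2 + T² (V(T) = T² + 2 = 2 + T²)
M = 2
G(X) = 2
U(z, Z) = Z + z
1/(U(G(V(-3)), H) + r) = 1/((-799 + 2) + 641223) = 1/(-797 + 641223) = 1/640426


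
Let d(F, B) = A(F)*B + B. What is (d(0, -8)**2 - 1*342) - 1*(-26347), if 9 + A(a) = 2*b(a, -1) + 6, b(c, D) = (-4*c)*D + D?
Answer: 27029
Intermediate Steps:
b(c, D) = D - 4*D*c (b(c, D) = -4*D*c + D = D - 4*D*c)
A(a) = -5 + 8*a (A(a) = -9 + (2*(-(1 - 4*a)) + 6) = -9 + (2*(-1 + 4*a) + 6) = -9 + ((-2 + 8*a) + 6) = -9 + (4 + 8*a) = -5 + 8*a)
d(F, B) = B + B*(-5 + 8*F) (d(F, B) = (-5 + 8*F)*B + B = B*(-5 + 8*F) + B = B + B*(-5 + 8*F))
(d(0, -8)**2 - 1*342) - 1*(-26347) = ((4*(-8)*(-1 + 2*0))**2 - 1*342) - 1*(-26347) = ((4*(-8)*(-1 + 0))**2 - 342) + 26347 = ((4*(-8)*(-1))**2 - 342) + 26347 = (32**2 - 342) + 26347 = (1024 - 342) + 26347 = 682 + 26347 = 27029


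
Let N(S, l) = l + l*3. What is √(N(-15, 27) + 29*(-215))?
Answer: I*√6127 ≈ 78.275*I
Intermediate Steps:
N(S, l) = 4*l (N(S, l) = l + 3*l = 4*l)
√(N(-15, 27) + 29*(-215)) = √(4*27 + 29*(-215)) = √(108 - 6235) = √(-6127) = I*√6127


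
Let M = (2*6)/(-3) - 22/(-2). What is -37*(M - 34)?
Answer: 999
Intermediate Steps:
M = 7 (M = 12*(-⅓) - 22*(-½) = -4 + 11 = 7)
-37*(M - 34) = -37*(7 - 34) = -37*(-27) = 999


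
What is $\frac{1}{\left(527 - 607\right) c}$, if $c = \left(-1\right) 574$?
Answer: $\frac{1}{45920} \approx 2.1777 \cdot 10^{-5}$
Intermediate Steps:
$c = -574$
$\frac{1}{\left(527 - 607\right) c} = \frac{1}{\left(527 - 607\right) \left(-574\right)} = \frac{1}{-80} \left(- \frac{1}{574}\right) = \left(- \frac{1}{80}\right) \left(- \frac{1}{574}\right) = \frac{1}{45920}$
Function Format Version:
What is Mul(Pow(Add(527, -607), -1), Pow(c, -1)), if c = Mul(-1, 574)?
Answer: Rational(1, 45920) ≈ 2.1777e-5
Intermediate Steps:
c = -574
Mul(Pow(Add(527, -607), -1), Pow(c, -1)) = Mul(Pow(Add(527, -607), -1), Pow(-574, -1)) = Mul(Pow(-80, -1), Rational(-1, 574)) = Mul(Rational(-1, 80), Rational(-1, 574)) = Rational(1, 45920)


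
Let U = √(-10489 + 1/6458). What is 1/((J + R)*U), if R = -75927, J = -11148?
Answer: I*√437451752138/5898282954075 ≈ 1.1213e-7*I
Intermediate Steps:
U = I*√437451752138/6458 (U = √(-10489 + 1/6458) = √(-67737961/6458) = I*√437451752138/6458 ≈ 102.42*I)
1/((J + R)*U) = 1/((-11148 - 75927)*((I*√437451752138/6458))) = (-I*√437451752138/67737961)/(-87075) = -(-1)*I*√437451752138/5898282954075 = I*√437451752138/5898282954075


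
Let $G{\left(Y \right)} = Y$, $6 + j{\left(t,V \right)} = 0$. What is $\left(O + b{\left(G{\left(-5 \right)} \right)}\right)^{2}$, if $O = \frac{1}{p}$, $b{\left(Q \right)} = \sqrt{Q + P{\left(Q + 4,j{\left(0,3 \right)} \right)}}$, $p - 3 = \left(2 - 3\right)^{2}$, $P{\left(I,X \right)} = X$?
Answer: $- \frac{175}{16} + \frac{i \sqrt{11}}{2} \approx -10.938 + 1.6583 i$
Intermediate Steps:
$j{\left(t,V \right)} = -6$ ($j{\left(t,V \right)} = -6 + 0 = -6$)
$p = 4$ ($p = 3 + \left(2 - 3\right)^{2} = 3 + \left(-1\right)^{2} = 3 + 1 = 4$)
$b{\left(Q \right)} = \sqrt{-6 + Q}$ ($b{\left(Q \right)} = \sqrt{Q - 6} = \sqrt{-6 + Q}$)
$O = \frac{1}{4} \approx 0.25$
$\left(O + b{\left(G{\left(-5 \right)} \right)}\right)^{2} = \left(\frac{1}{4} + \sqrt{-6 - 5}\right)^{2} = \left(\frac{1}{4} + \sqrt{-11}\right)^{2} = \left(\frac{1}{4} + i \sqrt{11}\right)^{2}$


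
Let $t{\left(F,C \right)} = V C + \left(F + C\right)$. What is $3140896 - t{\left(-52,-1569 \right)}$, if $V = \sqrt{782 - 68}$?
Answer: $3142517 + 1569 \sqrt{714} \approx 3.1844 \cdot 10^{6}$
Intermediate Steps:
$V = \sqrt{714} \approx 26.721$
$t{\left(F,C \right)} = C + F + C \sqrt{714}$ ($t{\left(F,C \right)} = \sqrt{714} C + \left(F + C\right) = C \sqrt{714} + \left(C + F\right) = C + F + C \sqrt{714}$)
$3140896 - t{\left(-52,-1569 \right)} = 3140896 - \left(-1569 - 52 - 1569 \sqrt{714}\right) = 3140896 - \left(-1621 - 1569 \sqrt{714}\right) = 3140896 + \left(1621 + 1569 \sqrt{714}\right) = 3142517 + 1569 \sqrt{714}$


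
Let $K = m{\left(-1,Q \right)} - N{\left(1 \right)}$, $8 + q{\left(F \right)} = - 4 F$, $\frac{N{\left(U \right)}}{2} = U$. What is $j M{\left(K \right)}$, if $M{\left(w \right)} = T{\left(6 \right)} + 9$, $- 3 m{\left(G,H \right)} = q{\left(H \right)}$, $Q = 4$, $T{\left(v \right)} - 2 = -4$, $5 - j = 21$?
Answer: $-112$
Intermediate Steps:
$j = -16$ ($j = 5 - 21 = -16$)
$T{\left(v \right)} = -2$ ($T{\left(v \right)} = 2 - 4 = -2$)
$N{\left(U \right)} = 2 U$
$q{\left(F \right)} = -8 - 4 F$
$m{\left(G,H \right)} = \frac{8}{3} + \frac{4 H}{3}$ ($m{\left(G,H \right)} = - \frac{-8 - 4 H}{3} = \frac{8}{3} + \frac{4 H}{3}$)
$K = 6$ ($K = \left(\frac{8}{3} + \frac{4}{3} \cdot 4\right) - 2 \cdot 1 = \left(\frac{8}{3} + \frac{16}{3}\right) - 2 = 8 - 2 = 6$)
$M{\left(w \right)} = 7$ ($M{\left(w \right)} = -2 + 9 = 7$)
$j M{\left(K \right)} = \left(-16\right) 7 = -112$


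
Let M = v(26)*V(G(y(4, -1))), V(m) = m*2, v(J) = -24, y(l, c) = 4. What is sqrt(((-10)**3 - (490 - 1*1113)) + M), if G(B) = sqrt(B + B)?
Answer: sqrt(-377 - 96*sqrt(2)) ≈ 22.644*I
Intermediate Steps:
G(B) = sqrt(2)*sqrt(B) (G(B) = sqrt(2*B) = sqrt(2)*sqrt(B))
V(m) = 2*m
M = -96*sqrt(2) (M = -48*sqrt(2)*sqrt(4) = -48*sqrt(2)*2 = -48*2*sqrt(2) = -96*sqrt(2) ≈ -135.76)
sqrt(((-10)**3 - (490 - 1*1113)) + M) = sqrt(((-10)**3 - (490 - 1*1113)) - 96*sqrt(2)) = sqrt((-1000 - (490 - 1113)) - 96*sqrt(2)) = sqrt((-1000 - 1*(-623)) - 96*sqrt(2)) = sqrt((-1000 + 623) - 96*sqrt(2)) = sqrt(-377 - 96*sqrt(2))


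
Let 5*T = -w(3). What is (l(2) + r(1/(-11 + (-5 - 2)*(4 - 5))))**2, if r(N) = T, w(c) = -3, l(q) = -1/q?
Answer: 1/100 ≈ 0.010000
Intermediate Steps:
T = 3/5 (T = (-1*(-3))/5 = (1/5)*3 = 3/5 ≈ 0.60000)
r(N) = 3/5
(l(2) + r(1/(-11 + (-5 - 2)*(4 - 5))))**2 = (-1/2 + 3/5)**2 = (1/10)**2 = 1/100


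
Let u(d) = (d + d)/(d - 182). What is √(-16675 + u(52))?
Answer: I*√416895/5 ≈ 129.13*I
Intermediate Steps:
u(d) = 2*d/(-182 + d) (u(d) = (2*d)/(-182 + d) = 2*d/(-182 + d))
√(-16675 + u(52)) = √(-16675 + 2*52/(-182 + 52)) = √(-16675 + 2*52/(-130)) = √(-16675 + 2*52*(-1/130)) = √(-16675 - ⅘) = √(-83379/5) = I*√416895/5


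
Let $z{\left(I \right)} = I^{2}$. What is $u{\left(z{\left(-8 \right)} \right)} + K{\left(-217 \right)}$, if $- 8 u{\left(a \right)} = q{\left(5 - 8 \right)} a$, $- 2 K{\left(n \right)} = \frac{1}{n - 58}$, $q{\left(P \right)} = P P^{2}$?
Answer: $\frac{118801}{550} \approx 216.0$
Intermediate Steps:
$q{\left(P \right)} = P^{3}$
$K{\left(n \right)} = - \frac{1}{2 \left(-58 + n\right)}$ ($K{\left(n \right)} = - \frac{1}{2 \left(n - 58\right)} = - \frac{1}{2 \left(-58 + n\right)}$)
$u{\left(a \right)} = \frac{27 a}{8}$ ($u{\left(a \right)} = - \frac{\left(5 - 8\right)^{3} a}{8} = - \frac{\left(-3\right)^{3} a}{8} = - \frac{\left(-27\right) a}{8} = \frac{27 a}{8}$)
$u{\left(z{\left(-8 \right)} \right)} + K{\left(-217 \right)} = \frac{27 \left(-8\right)^{2}}{8} - \frac{1}{-116 + 2 \left(-217\right)} = \frac{27}{8} \cdot 64 - \frac{1}{-116 - 434} = 216 - \frac{1}{-550} = 216 - - \frac{1}{550} = 216 + \frac{1}{550} = \frac{118801}{550}$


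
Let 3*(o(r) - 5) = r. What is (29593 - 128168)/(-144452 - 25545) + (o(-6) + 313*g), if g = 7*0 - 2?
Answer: -105809556/169997 ≈ -622.42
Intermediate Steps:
g = -2 (g = 0 - 2 = -2)
o(r) = 5 + r/3
(29593 - 128168)/(-144452 - 25545) + (o(-6) + 313*g) = (29593 - 128168)/(-144452 - 25545) + ((5 + (⅓)*(-6)) + 313*(-2)) = -98575/(-169997) + ((5 - 2) - 626) = -98575*(-1/169997) + (3 - 626) = 98575/169997 - 623 = -105809556/169997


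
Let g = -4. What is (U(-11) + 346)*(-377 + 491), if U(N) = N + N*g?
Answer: 43206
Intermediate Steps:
U(N) = -3*N (U(N) = N + N*(-4) = N - 4*N = -3*N)
(U(-11) + 346)*(-377 + 491) = (-3*(-11) + 346)*(-377 + 491) = (33 + 346)*114 = 379*114 = 43206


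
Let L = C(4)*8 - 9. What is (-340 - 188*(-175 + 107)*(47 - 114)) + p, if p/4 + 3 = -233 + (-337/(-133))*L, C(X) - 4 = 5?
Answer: -16286296/19 ≈ -8.5717e+5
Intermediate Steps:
C(X) = 9 (C(X) = 4 + 5 = 9)
L = 63 (L = 9*8 - 9 = 72 - 9 = 63)
p = -5804/19 (p = -12 + 4*(-233 - 337/(-133)*63) = -12 + 4*(-233 - 337*(-1/133)*63) = -12 + 4*(-233 + (337/133)*63) = -12 + 4*(-233 + 3033/19) = -12 + 4*(-1394/19) = -12 - 5576/19 = -5804/19 ≈ -305.47)
(-340 - 188*(-175 + 107)*(47 - 114)) + p = (-340 - 188*(-175 + 107)*(47 - 114)) - 5804/19 = (-340 - (-12784)*(-67)) - 5804/19 = (-340 - 188*4556) - 5804/19 = (-340 - 856528) - 5804/19 = -856868 - 5804/19 = -16286296/19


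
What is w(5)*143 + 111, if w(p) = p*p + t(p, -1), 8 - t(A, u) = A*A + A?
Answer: 540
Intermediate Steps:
t(A, u) = 8 - A - A**2 (t(A, u) = 8 - (A*A + A) = 8 - (A**2 + A) = 8 - (A + A**2) = 8 + (-A - A**2) = 8 - A - A**2)
w(p) = 8 - p (w(p) = p*p + (8 - p - p**2) = p**2 + (8 - p - p**2) = 8 - p)
w(5)*143 + 111 = (8 - 1*5)*143 + 111 = (8 - 5)*143 + 111 = 3*143 + 111 = 429 + 111 = 540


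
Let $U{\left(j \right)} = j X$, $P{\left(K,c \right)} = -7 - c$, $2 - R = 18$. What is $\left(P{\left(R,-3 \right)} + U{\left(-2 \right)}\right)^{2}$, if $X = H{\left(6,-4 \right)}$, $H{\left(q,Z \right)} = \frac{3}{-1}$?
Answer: $4$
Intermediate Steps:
$R = -16$ ($R = 2 - 18 = -16$)
$H{\left(q,Z \right)} = -3$ ($H{\left(q,Z \right)} = 3 \left(-1\right) = -3$)
$X = -3$
$U{\left(j \right)} = - 3 j$ ($U{\left(j \right)} = j \left(-3\right) = - 3 j$)
$\left(P{\left(R,-3 \right)} + U{\left(-2 \right)}\right)^{2} = \left(\left(-7 - -3\right) - -6\right)^{2} = \left(\left(-7 + 3\right) + 6\right)^{2} = \left(-4 + 6\right)^{2} = 2^{2} = 4$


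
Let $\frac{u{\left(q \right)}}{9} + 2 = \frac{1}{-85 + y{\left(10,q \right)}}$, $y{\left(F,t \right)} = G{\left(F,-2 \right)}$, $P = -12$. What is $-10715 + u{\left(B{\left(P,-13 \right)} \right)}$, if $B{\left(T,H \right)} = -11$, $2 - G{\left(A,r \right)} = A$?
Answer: $- \frac{332726}{31} \approx -10733.0$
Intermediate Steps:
$G{\left(A,r \right)} = 2 - A$
$y{\left(F,t \right)} = 2 - F$
$u{\left(q \right)} = - \frac{561}{31}$ ($u{\left(q \right)} = -18 + \frac{9}{-85 + \left(2 - 10\right)} = -18 + \frac{9}{-85 - 8} = -18 + \frac{9}{-93} = -18 + 9 \left(- \frac{1}{93}\right) = -18 - \frac{3}{31} = - \frac{561}{31}$)
$-10715 + u{\left(B{\left(P,-13 \right)} \right)} = -10715 - \frac{561}{31} = - \frac{332726}{31}$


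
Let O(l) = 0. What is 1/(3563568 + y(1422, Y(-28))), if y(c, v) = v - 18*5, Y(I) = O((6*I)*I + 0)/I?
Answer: 1/3563478 ≈ 2.8062e-7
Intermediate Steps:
Y(I) = 0 (Y(I) = 0/I = 0)
y(c, v) = -90 + v (y(c, v) = v - 90 = -90 + v)
1/(3563568 + y(1422, Y(-28))) = 1/(3563568 + (-90 + 0)) = 1/(3563568 - 90) = 1/3563478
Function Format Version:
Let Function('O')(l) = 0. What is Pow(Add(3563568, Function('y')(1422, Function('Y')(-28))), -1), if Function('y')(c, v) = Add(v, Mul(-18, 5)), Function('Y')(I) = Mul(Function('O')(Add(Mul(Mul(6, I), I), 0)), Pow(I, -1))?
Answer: Rational(1, 3563478) ≈ 2.8062e-7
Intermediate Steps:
Function('Y')(I) = 0 (Function('Y')(I) = Mul(0, Pow(I, -1)) = 0)
Function('y')(c, v) = Add(-90, v) (Function('y')(c, v) = Add(v, -90) = Add(-90, v))
Pow(Add(3563568, Function('y')(1422, Function('Y')(-28))), -1) = Pow(Add(3563568, Add(-90, 0)), -1) = Pow(Add(3563568, -90), -1) = Pow(3563478, -1) = Rational(1, 3563478)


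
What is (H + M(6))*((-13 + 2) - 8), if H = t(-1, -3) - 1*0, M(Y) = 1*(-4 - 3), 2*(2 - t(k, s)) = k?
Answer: 171/2 ≈ 85.500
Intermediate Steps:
t(k, s) = 2 - k/2
M(Y) = -7 (M(Y) = 1*(-7) = -7)
H = 5/2 (H = (2 - ½*(-1)) - 1*0 = (2 + ½) + 0 = 5/2 + 0 = 5/2 ≈ 2.5000)
(H + M(6))*((-13 + 2) - 8) = (5/2 - 7)*((-13 + 2) - 8) = -9*(-11 - 8)/2 = -9/2*(-19) = 171/2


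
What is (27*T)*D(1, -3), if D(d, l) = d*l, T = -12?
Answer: 972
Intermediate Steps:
(27*T)*D(1, -3) = (27*(-12))*(1*(-3)) = -324*(-3) = 972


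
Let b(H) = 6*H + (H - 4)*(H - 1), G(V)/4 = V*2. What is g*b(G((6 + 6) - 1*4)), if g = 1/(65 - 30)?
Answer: 4164/35 ≈ 118.97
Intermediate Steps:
G(V) = 8*V (G(V) = 4*(V*2) = 4*(2*V) = 8*V)
b(H) = 6*H + (-1 + H)*(-4 + H) (b(H) = 6*H + (-4 + H)*(-1 + H) = 6*H + (-1 + H)*(-4 + H))
g = 1/35 ≈ 0.028571
g*b(G((6 + 6) - 1*4)) = (4 + 8*((6 + 6) - 1*4) + (8*((6 + 6) - 1*4))²)/35 = (4 + 8*(12 - 4) + (8*(12 - 4))²)/35 = (4 + 8*8 + (8*8)²)/35 = (4 + 64 + 64²)/35 = (4 + 64 + 4096)/35 = (1/35)*4164 = 4164/35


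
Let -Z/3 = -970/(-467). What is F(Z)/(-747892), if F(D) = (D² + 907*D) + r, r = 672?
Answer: 538780941/81553509194 ≈ 0.0066065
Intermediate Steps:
Z = -2910/467 (Z = -(-2910)/(-467) = -(-2910)*(-1)/467 = -3*970/467 = -2910/467 ≈ -6.2313)
F(D) = 672 + D² + 907*D (F(D) = (D² + 907*D) + 672 = 672 + D² + 907*D)
F(Z)/(-747892) = (672 + (-2910/467)² + 907*(-2910/467))/(-747892) = (672 + 8468100/218089 - 2639370/467)*(-1/747892) = -1077561882/218089*(-1/747892) = 538780941/81553509194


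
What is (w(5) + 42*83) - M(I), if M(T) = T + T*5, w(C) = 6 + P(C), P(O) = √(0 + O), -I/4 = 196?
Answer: 8196 + √5 ≈ 8198.2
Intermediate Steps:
I = -784 (I = -4*196 = -784)
P(O) = √O
w(C) = 6 + √C
M(T) = 6*T (M(T) = T + 5*T = 6*T)
(w(5) + 42*83) - M(I) = ((6 + √5) + 42*83) - 6*(-784) = ((6 + √5) + 3486) - 1*(-4704) = (3492 + √5) + 4704 = 8196 + √5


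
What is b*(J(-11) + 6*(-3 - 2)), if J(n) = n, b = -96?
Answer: 3936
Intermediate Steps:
b*(J(-11) + 6*(-3 - 2)) = -96*(-11 + 6*(-3 - 2)) = -96*(-11 + 6*(-5)) = -96*(-11 - 30) = -96*(-41) = 3936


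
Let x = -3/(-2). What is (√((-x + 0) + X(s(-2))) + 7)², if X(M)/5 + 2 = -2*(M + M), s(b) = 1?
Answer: 35/2 + 21*I*√14 ≈ 17.5 + 78.575*I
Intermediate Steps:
X(M) = -10 - 20*M (X(M) = -10 + 5*(-2*(M + M)) = -10 + 5*(-4*M) = -10 - 20*M)
x = 3/2 (x = -3*(-½) = 3/2 ≈ 1.5000)
(√((-x + 0) + X(s(-2))) + 7)² = (√((-1*3/2 + 0) + (-10 - 20*1)) + 7)² = (√((-3/2 + 0) + (-10 - 20)) + 7)² = (√(-3/2 - 30) + 7)² = (√(-63/2) + 7)² = (3*I*√14/2 + 7)² = (7 + 3*I*√14/2)²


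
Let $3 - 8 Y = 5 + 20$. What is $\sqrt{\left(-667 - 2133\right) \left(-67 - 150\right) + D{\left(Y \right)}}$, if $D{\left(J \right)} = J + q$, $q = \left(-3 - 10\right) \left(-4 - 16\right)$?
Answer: $\frac{7 \sqrt{49621}}{2} \approx 779.65$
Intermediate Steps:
$q = 260$ ($q = \left(-13\right) \left(-20\right) = 260$)
$Y = - \frac{11}{4}$ ($Y = \frac{3}{8} - \frac{5 + 20}{8} = \frac{3}{8} - \frac{25}{8} = - \frac{11}{4} \approx -2.75$)
$D{\left(J \right)} = 260 + J$ ($D{\left(J \right)} = J + 260 = 260 + J$)
$\sqrt{\left(-667 - 2133\right) \left(-67 - 150\right) + D{\left(Y \right)}} = \sqrt{\left(-667 - 2133\right) \left(-67 - 150\right) + \left(260 - \frac{11}{4}\right)} = \sqrt{\left(-2800\right) \left(-217\right) + \frac{1029}{4}} = \sqrt{607600 + \frac{1029}{4}} = \sqrt{\frac{2431429}{4}} = \frac{7 \sqrt{49621}}{2}$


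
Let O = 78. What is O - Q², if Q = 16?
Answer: -178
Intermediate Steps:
O - Q² = 78 - 1*16² = 78 - 1*256 = 78 - 256 = -178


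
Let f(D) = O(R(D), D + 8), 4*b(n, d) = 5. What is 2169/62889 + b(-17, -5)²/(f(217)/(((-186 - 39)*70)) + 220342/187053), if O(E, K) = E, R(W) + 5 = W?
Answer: 263942677436367/191782451965952 ≈ 1.3763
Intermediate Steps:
b(n, d) = 5/4 (b(n, d) = (¼)*5 = 5/4)
R(W) = -5 + W
f(D) = -5 + D
2169/62889 + b(-17, -5)²/(f(217)/(((-186 - 39)*70)) + 220342/187053) = 2169/62889 + (5/4)²/((-5 + 217)/(((-186 - 39)*70)) + 220342/187053) = 2169*(1/62889) + 25/(16*(212/((-225*70)) + 220342*(1/187053))) = 723/20963 + 25/(16*(212/(-15750) + 220342/187053)) = 723/20963 + 25/(16*(212*(-1/15750) + 220342/187053)) = 723/20963 + 25/(16*(-106/7875 + 220342/187053)) = 723/20963 + 25/(16*(571788544/491014125)) = 723/20963 + (25/16)*(491014125/571788544) = 723/20963 + 12275353125/9148616704 = 263942677436367/191782451965952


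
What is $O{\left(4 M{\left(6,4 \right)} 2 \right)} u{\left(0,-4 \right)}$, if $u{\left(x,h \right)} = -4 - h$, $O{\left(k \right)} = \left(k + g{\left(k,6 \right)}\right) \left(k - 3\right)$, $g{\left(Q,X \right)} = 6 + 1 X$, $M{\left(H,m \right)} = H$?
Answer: $0$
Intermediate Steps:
$g{\left(Q,X \right)} = 6 + X$
$O{\left(k \right)} = \left(-3 + k\right) \left(12 + k\right)$ ($O{\left(k \right)} = \left(k + \left(6 + 6\right)\right) \left(k - 3\right) = \left(k + 12\right) \left(-3 + k\right) = \left(12 + k\right) \left(-3 + k\right) = \left(-3 + k\right) \left(12 + k\right)$)
$O{\left(4 M{\left(6,4 \right)} 2 \right)} u{\left(0,-4 \right)} = \left(-36 + \left(4 \cdot 6 \cdot 2\right)^{2} + 9 \cdot 4 \cdot 6 \cdot 2\right) \left(-4 - -4\right) = \left(-36 + \left(24 \cdot 2\right)^{2} + 9 \cdot 24 \cdot 2\right) \left(-4 + 4\right) = \left(-36 + 48^{2} + 9 \cdot 48\right) 0 = \left(-36 + 2304 + 432\right) 0 = 2700 \cdot 0 = 0$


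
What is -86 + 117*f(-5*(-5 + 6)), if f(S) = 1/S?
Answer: -547/5 ≈ -109.40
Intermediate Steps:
-86 + 117*f(-5*(-5 + 6)) = -86 + 117/((-5*(-5 + 6))) = -86 + 117/((-5*1)) = -86 + 117/(-5) = -86 + 117*(-1/5) = -86 - 117/5 = -547/5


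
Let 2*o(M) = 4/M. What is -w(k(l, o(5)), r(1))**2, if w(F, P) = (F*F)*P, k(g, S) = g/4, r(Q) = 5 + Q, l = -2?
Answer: -9/4 ≈ -2.2500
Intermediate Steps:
o(M) = 2/M (o(M) = (4/M)/2 = 2/M)
k(g, S) = g/4 (k(g, S) = g*(1/4) = g/4)
w(F, P) = P*F**2 (w(F, P) = F**2*P = P*F**2)
-w(k(l, o(5)), r(1))**2 = -((5 + 1)*((1/4)*(-2))**2)**2 = -(6*(-1/2)**2)**2 = -(6*(1/4))**2 = -(3/2)**2 = -1*9/4 = -9/4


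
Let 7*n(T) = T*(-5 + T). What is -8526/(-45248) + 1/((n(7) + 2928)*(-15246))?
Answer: 6801125447/36093990240 ≈ 0.18843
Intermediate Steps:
n(T) = T*(-5 + T)/7 (n(T) = (T*(-5 + T))/7 = T*(-5 + T)/7)
-8526/(-45248) + 1/((n(7) + 2928)*(-15246)) = -8526/(-45248) + 1/(((1/7)*7*(-5 + 7) + 2928)*(-15246)) = -8526*(-1/45248) - 1/15246/((1/7)*7*2 + 2928) = 609/3232 - 1/15246/(2 + 2928) = 609/3232 - 1/15246/2930 = 609/3232 + (1/2930)*(-1/15246) = 609/3232 - 1/44670780 = 6801125447/36093990240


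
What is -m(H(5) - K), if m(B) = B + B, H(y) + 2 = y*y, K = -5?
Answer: -56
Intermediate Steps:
H(y) = -2 + y**2 (H(y) = -2 + y*y = -2 + y**2)
m(B) = 2*B
-m(H(5) - K) = -2*((-2 + 5**2) - 1*(-5)) = -2*((-2 + 25) + 5) = -2*(23 + 5) = -2*28 = -1*56 = -56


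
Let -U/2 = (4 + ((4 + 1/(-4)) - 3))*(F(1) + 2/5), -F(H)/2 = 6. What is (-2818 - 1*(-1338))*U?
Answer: -163096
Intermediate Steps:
F(H) = -12 (F(H) = -2*6 = -12)
U = 551/5 (U = -2*(4 + ((4 + 1/(-4)) - 3))*(-12 + 2/5) = -2*(4 + ((4 - ¼) - 3))*(-12 + 2*(⅕)) = -2*(4 + (15/4 - 3))*(-12 + ⅖) = -2*(4 + ¾)*(-58)/5 = -19*(-58)/(2*5) = -2*(-551/10) = 551/5 ≈ 110.20)
(-2818 - 1*(-1338))*U = (-2818 - 1*(-1338))*(551/5) = (-2818 + 1338)*(551/5) = -1480*551/5 = -163096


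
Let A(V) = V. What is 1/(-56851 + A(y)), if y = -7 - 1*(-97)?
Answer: -1/56761 ≈ -1.7618e-5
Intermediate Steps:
y = 90 (y = -7 + 97 = 90)
1/(-56851 + A(y)) = 1/(-56851 + 90) = 1/(-56761) = -1/56761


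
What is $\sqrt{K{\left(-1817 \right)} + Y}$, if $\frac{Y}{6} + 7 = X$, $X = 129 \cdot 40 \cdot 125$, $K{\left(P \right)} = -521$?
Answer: $\sqrt{3869437} \approx 1967.1$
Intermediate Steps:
$X = 645000$ ($X = 5160 \cdot 125 = 645000$)
$Y = 3869958$ ($Y = -42 + 6 \cdot 645000 = -42 + 3870000 = 3869958$)
$\sqrt{K{\left(-1817 \right)} + Y} = \sqrt{-521 + 3869958} = \sqrt{3869437}$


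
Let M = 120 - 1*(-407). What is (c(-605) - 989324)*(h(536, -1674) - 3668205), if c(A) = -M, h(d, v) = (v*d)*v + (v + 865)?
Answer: -1483144158492622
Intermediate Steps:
M = 527 (M = 120 + 407 = 527)
h(d, v) = 865 + v + d*v² (h(d, v) = (d*v)*v + (865 + v) = d*v² + (865 + v) = 865 + v + d*v²)
c(A) = -527 (c(A) = -1*527 = -527)
(c(-605) - 989324)*(h(536, -1674) - 3668205) = (-527 - 989324)*((865 - 1674 + 536*(-1674)²) - 3668205) = -989851*((865 - 1674 + 536*2802276) - 3668205) = -989851*((865 - 1674 + 1502019936) - 3668205) = -989851*(1502019127 - 3668205) = -989851*1498350922 = -1483144158492622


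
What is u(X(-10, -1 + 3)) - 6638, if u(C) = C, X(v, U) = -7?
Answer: -6645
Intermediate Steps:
u(X(-10, -1 + 3)) - 6638 = -7 - 6638 = -6645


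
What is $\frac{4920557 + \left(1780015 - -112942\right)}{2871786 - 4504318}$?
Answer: $- \frac{3406757}{816266} \approx -4.1736$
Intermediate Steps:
$\frac{4920557 + \left(1780015 - -112942\right)}{2871786 - 4504318} = \frac{4920557 + \left(1780015 + 112942\right)}{-1632532} = \left(4920557 + 1892957\right) \left(- \frac{1}{1632532}\right) = 6813514 \left(- \frac{1}{1632532}\right) = - \frac{3406757}{816266}$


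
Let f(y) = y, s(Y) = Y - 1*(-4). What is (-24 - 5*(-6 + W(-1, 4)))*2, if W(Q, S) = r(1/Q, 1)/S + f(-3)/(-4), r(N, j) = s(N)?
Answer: -3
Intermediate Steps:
s(Y) = 4 + Y (s(Y) = Y + 4 = 4 + Y)
r(N, j) = 4 + N
W(Q, S) = 3/4 + (4 + 1/Q)/S (W(Q, S) = (4 + 1/Q)/S - 3/(-4) = (4 + 1/Q)/S - 3*(-1/4) = (4 + 1/Q)/S + 3/4 = 3/4 + (4 + 1/Q)/S)
(-24 - 5*(-6 + W(-1, 4)))*2 = (-24 - 5*(-6 + (3/4 + 4/4 + 1/(-1*4))))*2 = (-24 - 5*(-6 + (3/4 + 4*(1/4) - 1*1/4)))*2 = (-24 - 5*(-6 + (3/4 + 1 - 1/4)))*2 = (-24 - 5*(-6 + 3/2))*2 = (-24 - 5*(-9/2))*2 = (-24 + 45/2)*2 = -3/2*2 = -3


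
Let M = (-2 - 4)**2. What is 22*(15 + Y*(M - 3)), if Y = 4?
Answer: 3234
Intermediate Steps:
M = 36 (M = (-6)**2 = 36)
22*(15 + Y*(M - 3)) = 22*(15 + 4*(36 - 3)) = 22*(15 + 4*33) = 22*(15 + 132) = 22*147 = 3234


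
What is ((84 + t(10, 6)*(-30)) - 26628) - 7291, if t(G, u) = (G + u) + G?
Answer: -34615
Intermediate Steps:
t(G, u) = u + 2*G
((84 + t(10, 6)*(-30)) - 26628) - 7291 = ((84 + (6 + 2*10)*(-30)) - 26628) - 7291 = ((84 + (6 + 20)*(-30)) - 26628) - 7291 = ((84 + 26*(-30)) - 26628) - 7291 = ((84 - 780) - 26628) - 7291 = (-696 - 26628) - 7291 = -27324 - 7291 = -34615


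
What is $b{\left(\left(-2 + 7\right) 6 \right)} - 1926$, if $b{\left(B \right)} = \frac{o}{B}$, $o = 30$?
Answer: $-1925$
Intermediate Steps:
$b{\left(B \right)} = \frac{30}{B}$
$b{\left(\left(-2 + 7\right) 6 \right)} - 1926 = \frac{30}{\left(-2 + 7\right) 6} - 1926 = \frac{30}{5 \cdot 6} - 1926 = \frac{30}{30} - 1926 = 30 \cdot \frac{1}{30} - 1926 = 1 - 1926 = -1925$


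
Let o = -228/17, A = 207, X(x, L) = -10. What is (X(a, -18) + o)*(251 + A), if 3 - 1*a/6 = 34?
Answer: -182284/17 ≈ -10723.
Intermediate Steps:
a = -186 (a = 18 - 6*34 = 18 - 204 = -186)
o = -228/17 ≈ -13.412
(X(a, -18) + o)*(251 + A) = (-10 - 228/17)*(251 + 207) = -398/17*458 = -182284/17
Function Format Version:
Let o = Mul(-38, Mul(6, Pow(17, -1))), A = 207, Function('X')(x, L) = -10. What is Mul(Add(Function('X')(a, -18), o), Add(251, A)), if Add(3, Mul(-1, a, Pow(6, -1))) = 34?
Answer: Rational(-182284, 17) ≈ -10723.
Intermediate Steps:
a = -186 (a = Add(18, Mul(-6, 34)) = Add(18, -204) = -186)
o = Rational(-228, 17) (o = Mul(-38, Mul(6, Rational(1, 17))) = Mul(-38, Rational(6, 17)) = Rational(-228, 17) ≈ -13.412)
Mul(Add(Function('X')(a, -18), o), Add(251, A)) = Mul(Add(-10, Rational(-228, 17)), Add(251, 207)) = Mul(Rational(-398, 17), 458) = Rational(-182284, 17)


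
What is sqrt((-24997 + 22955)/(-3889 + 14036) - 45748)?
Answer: I*sqrt(4710308408706)/10147 ≈ 213.89*I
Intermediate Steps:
sqrt((-24997 + 22955)/(-3889 + 14036) - 45748) = sqrt(-2042/10147 - 45748) = sqrt(-464206998/10147) = I*sqrt(4710308408706)/10147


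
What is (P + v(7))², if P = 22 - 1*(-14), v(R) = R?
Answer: 1849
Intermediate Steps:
P = 36 (P = 22 + 14 = 36)
(P + v(7))² = (36 + 7)² = 43² = 1849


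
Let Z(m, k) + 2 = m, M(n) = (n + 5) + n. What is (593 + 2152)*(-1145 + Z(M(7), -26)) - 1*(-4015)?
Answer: -3092345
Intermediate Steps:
M(n) = 5 + 2*n (M(n) = (5 + n) + n = 5 + 2*n)
Z(m, k) = -2 + m
(593 + 2152)*(-1145 + Z(M(7), -26)) - 1*(-4015) = (593 + 2152)*(-1145 + (-2 + (5 + 2*7))) - 1*(-4015) = 2745*(-1145 + (-2 + (5 + 14))) + 4015 = 2745*(-1145 + (-2 + 19)) + 4015 = 2745*(-1145 + 17) + 4015 = 2745*(-1128) + 4015 = -3096360 + 4015 = -3092345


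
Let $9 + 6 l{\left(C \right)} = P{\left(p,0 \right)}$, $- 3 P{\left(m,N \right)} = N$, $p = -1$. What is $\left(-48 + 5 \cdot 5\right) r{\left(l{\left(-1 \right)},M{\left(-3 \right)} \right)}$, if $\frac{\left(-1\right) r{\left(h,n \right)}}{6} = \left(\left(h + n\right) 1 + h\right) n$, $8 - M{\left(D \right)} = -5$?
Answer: $17940$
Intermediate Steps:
$M{\left(D \right)} = 13$ ($M{\left(D \right)} = 8 - -5 = 8 + 5 = 13$)
$P{\left(m,N \right)} = - \frac{N}{3}$
$l{\left(C \right)} = - \frac{3}{2}$ ($l{\left(C \right)} = - \frac{3}{2} + \frac{\left(- \frac{1}{3}\right) 0}{6} = - \frac{3}{2} + \frac{1}{6} \cdot 0 = - \frac{3}{2} + 0 = - \frac{3}{2}$)
$r{\left(h,n \right)} = - 6 n \left(n + 2 h\right)$ ($r{\left(h,n \right)} = - 6 \left(\left(h + n\right) 1 + h\right) n = - 6 \left(\left(h + n\right) + h\right) n = - 6 \left(n + 2 h\right) n = - 6 n \left(n + 2 h\right)$)
$\left(-48 + 5 \cdot 5\right) r{\left(l{\left(-1 \right)},M{\left(-3 \right)} \right)} = \left(-48 + 5 \cdot 5\right) \left(\left(-6\right) 13 \left(13 + 2 \left(- \frac{3}{2}\right)\right)\right) = \left(-48 + 25\right) \left(\left(-6\right) 13 \left(13 - 3\right)\right) = - 23 \left(\left(-6\right) 13 \cdot 10\right) = \left(-23\right) \left(-780\right) = 17940$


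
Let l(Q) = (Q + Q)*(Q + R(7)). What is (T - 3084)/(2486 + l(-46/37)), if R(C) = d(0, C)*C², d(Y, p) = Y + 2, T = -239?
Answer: -4549187/3073974 ≈ -1.4799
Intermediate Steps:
d(Y, p) = 2 + Y
R(C) = 2*C² (R(C) = (2 + 0)*C² = 2*C²)
l(Q) = 2*Q*(98 + Q) (l(Q) = (Q + Q)*(Q + 2*7²) = (2*Q)*(Q + 2*49) = (2*Q)*(Q + 98) = (2*Q)*(98 + Q) = 2*Q*(98 + Q))
(T - 3084)/(2486 + l(-46/37)) = (-239 - 3084)/(2486 + 2*(-46/37)*(98 - 46/37)) = -3323/(2486 + 2*(-46*1/37)*(98 - 46*1/37)) = -3323/(2486 + 2*(-46/37)*(98 - 46/37)) = -3323/(2486 + 2*(-46/37)*(3580/37)) = -3323/(2486 - 329360/1369) = -3323/3073974/1369 = -3323*1369/3073974 = -4549187/3073974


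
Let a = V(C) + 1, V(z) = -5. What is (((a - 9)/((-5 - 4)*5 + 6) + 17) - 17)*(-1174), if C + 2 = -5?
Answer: -1174/3 ≈ -391.33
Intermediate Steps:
C = -7 (C = -2 - 5 = -7)
a = -4 (a = -5 + 1 = -4)
(((a - 9)/((-5 - 4)*5 + 6) + 17) - 17)*(-1174) = (((-4 - 9)/((-5 - 4)*5 + 6) + 17) - 17)*(-1174) = ((-13/(-9*5 + 6) + 17) - 17)*(-1174) = ((-13/(-45 + 6) + 17) - 17)*(-1174) = ((-13/(-39) + 17) - 17)*(-1174) = ((-13*(-1/39) + 17) - 17)*(-1174) = ((⅓ + 17) - 17)*(-1174) = (52/3 - 17)*(-1174) = (⅓)*(-1174) = -1174/3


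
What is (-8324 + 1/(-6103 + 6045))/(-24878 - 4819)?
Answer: 160931/574142 ≈ 0.28030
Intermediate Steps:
(-8324 + 1/(-6103 + 6045))/(-24878 - 4819) = (-8324 + 1/(-58))/(-29697) = (-8324 - 1/58)*(-1/29697) = -482793/58*(-1/29697) = 160931/574142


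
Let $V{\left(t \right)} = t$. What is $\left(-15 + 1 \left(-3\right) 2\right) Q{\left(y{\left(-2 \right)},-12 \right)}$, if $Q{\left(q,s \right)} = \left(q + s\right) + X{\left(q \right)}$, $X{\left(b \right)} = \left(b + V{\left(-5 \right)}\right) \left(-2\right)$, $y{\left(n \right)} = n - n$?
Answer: $42$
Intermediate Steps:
$y{\left(n \right)} = 0$
$X{\left(b \right)} = 10 - 2 b$ ($X{\left(b \right)} = \left(b - 5\right) \left(-2\right) = \left(-5 + b\right) \left(-2\right) = 10 - 2 b$)
$Q{\left(q,s \right)} = 10 + s - q$ ($Q{\left(q,s \right)} = \left(q + s\right) - \left(-10 + 2 q\right) = 10 + s - q$)
$\left(-15 + 1 \left(-3\right) 2\right) Q{\left(y{\left(-2 \right)},-12 \right)} = \left(-15 + 1 \left(-3\right) 2\right) \left(10 - 12 - 0\right) = \left(-15 - 6\right) \left(10 - 12 + 0\right) = \left(-15 - 6\right) \left(-2\right) = \left(-21\right) \left(-2\right) = 42$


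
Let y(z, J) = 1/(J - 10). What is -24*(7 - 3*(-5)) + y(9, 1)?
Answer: -4753/9 ≈ -528.11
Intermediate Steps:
y(z, J) = 1/(-10 + J)
-24*(7 - 3*(-5)) + y(9, 1) = -24*(7 - 3*(-5)) + 1/(-10 + 1) = -24*(7 + 15) + 1/(-9) = -24*22 - 1/9 = -528 - 1/9 = -4753/9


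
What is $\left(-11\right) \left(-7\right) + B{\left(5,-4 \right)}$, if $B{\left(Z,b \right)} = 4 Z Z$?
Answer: $177$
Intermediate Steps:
$B{\left(Z,b \right)} = 4 Z^{2}$
$\left(-11\right) \left(-7\right) + B{\left(5,-4 \right)} = \left(-11\right) \left(-7\right) + 4 \cdot 5^{2} = 77 + 4 \cdot 25 = 77 + 100 = 177$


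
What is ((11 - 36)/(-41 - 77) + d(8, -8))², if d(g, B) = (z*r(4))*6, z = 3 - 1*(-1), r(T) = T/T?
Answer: 8162449/13924 ≈ 586.21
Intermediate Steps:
r(T) = 1
z = 4 (z = 3 + 1 = 4)
d(g, B) = 24 (d(g, B) = (4*1)*6 = 4*6 = 24)
((11 - 36)/(-41 - 77) + d(8, -8))² = ((11 - 36)/(-41 - 77) + 24)² = (-25/(-118) + 24)² = (-25*(-1/118) + 24)² = (25/118 + 24)² = (2857/118)² = 8162449/13924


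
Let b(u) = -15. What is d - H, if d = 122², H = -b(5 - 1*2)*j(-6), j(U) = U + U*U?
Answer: 14434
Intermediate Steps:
j(U) = U + U²
H = 450 (H = -(-15)*(-6*(1 - 6)) = -(-15)*(-6*(-5)) = -(-15)*30 = -1*(-450) = 450)
d = 14884
d - H = 14884 - 1*450 = 14884 - 450 = 14434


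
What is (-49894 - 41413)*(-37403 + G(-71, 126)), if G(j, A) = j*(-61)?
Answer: 3019705104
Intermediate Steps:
G(j, A) = -61*j
(-49894 - 41413)*(-37403 + G(-71, 126)) = (-49894 - 41413)*(-37403 - 61*(-71)) = -91307*(-37403 + 4331) = -91307*(-33072) = 3019705104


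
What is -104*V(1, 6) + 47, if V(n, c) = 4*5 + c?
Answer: -2657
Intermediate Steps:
V(n, c) = 20 + c
-104*V(1, 6) + 47 = -104*(20 + 6) + 47 = -104*26 + 47 = -2704 + 47 = -2657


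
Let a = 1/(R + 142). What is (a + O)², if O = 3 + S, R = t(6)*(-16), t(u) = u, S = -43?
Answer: 3381921/2116 ≈ 1598.3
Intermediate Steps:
R = -96 (R = 6*(-16) = -96)
O = -40 (O = 3 - 43 = -40)
a = 1/46 (a = 1/(-96 + 142) = 1/46 ≈ 0.021739)
(a + O)² = (1/46 - 40)² = (-1839/46)² = 3381921/2116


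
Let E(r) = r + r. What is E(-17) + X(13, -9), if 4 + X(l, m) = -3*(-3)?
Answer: -29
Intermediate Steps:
X(l, m) = 5 (X(l, m) = -4 - 3*(-3) = -4 + 9 = 5)
E(r) = 2*r
E(-17) + X(13, -9) = 2*(-17) + 5 = -34 + 5 = -29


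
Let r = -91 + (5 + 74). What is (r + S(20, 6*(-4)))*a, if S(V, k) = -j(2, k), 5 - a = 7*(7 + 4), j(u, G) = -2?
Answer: 720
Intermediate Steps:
r = -12 (r = -91 + 79 = -12)
a = -72 (a = 5 - 7*(7 + 4) = 5 - 7*11 = 5 - 1*77 = 5 - 77 = -72)
S(V, k) = 2 (S(V, k) = -1*(-2) = 2)
(r + S(20, 6*(-4)))*a = (-12 + 2)*(-72) = -10*(-72) = 720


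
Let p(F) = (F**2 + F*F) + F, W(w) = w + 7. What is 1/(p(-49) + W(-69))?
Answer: 1/4691 ≈ 0.00021317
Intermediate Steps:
W(w) = 7 + w
p(F) = F + 2*F**2 (p(F) = (F**2 + F**2) + F = 2*F**2 + F = F + 2*F**2)
1/(p(-49) + W(-69)) = 1/(-49*(1 + 2*(-49)) + (7 - 69)) = 1/(-49*(1 - 98) - 62) = 1/(-49*(-97) - 62) = 1/(4753 - 62) = 1/4691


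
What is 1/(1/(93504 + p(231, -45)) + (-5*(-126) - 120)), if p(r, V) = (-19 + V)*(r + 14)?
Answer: 77824/39690241 ≈ 0.0019608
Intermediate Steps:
p(r, V) = (-19 + V)*(14 + r)
1/(1/(93504 + p(231, -45)) + (-5*(-126) - 120)) = 1/(1/(93504 + (-266 - 19*231 + 14*(-45) - 45*231)) + (-5*(-126) - 120)) = 1/(1/(93504 + (-266 - 4389 - 630 - 10395)) + (630 - 120)) = 1/(1/(93504 - 15680) + 510) = 1/(1/77824 + 510) = 1/(39690241/77824) = 77824/39690241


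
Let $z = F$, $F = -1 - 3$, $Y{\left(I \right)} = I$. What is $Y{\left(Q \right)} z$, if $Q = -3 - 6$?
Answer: $36$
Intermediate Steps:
$Q = -9$ ($Q = -3 - 6 = -9$)
$F = -4$ ($F = -1 - 3 = -4$)
$z = -4$
$Y{\left(Q \right)} z = \left(-9\right) \left(-4\right) = 36$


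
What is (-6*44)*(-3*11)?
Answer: 8712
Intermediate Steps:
(-6*44)*(-3*11) = -264*(-33) = 8712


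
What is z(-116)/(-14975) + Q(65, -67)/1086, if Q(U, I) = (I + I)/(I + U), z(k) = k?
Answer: 1129301/16262850 ≈ 0.069440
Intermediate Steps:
Q(U, I) = 2*I/(I + U) (Q(U, I) = (2*I)/(I + U) = 2*I/(I + U))
z(-116)/(-14975) + Q(65, -67)/1086 = -116/(-14975) + (2*(-67)/(-67 + 65))/1086 = -116*(-1/14975) + (2*(-67)/(-2))*(1/1086) = 116/14975 + (2*(-67)*(-1/2))*(1/1086) = 116/14975 + 67*(1/1086) = 116/14975 + 67/1086 = 1129301/16262850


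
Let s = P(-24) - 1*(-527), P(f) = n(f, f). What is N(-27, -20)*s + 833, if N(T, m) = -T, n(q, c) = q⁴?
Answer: 8973014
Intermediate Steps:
P(f) = f⁴
s = 332303 (s = (-24)⁴ - 1*(-527) = 331776 + 527 = 332303)
N(-27, -20)*s + 833 = -1*(-27)*332303 + 833 = 27*332303 + 833 = 8972181 + 833 = 8973014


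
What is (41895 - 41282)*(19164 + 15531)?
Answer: 21268035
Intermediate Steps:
(41895 - 41282)*(19164 + 15531) = 613*34695 = 21268035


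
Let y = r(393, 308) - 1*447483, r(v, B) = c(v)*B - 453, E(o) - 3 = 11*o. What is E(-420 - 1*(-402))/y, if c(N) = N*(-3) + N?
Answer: 65/230008 ≈ 0.00028260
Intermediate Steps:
c(N) = -2*N (c(N) = -3*N + N = -2*N)
E(o) = 3 + 11*o
r(v, B) = -453 - 2*B*v (r(v, B) = (-2*v)*B - 453 = -2*B*v - 453 = -453 - 2*B*v)
y = -690024 (y = (-453 - 2*308*393) - 1*447483 = (-453 - 242088) - 447483 = -242541 - 447483 = -690024)
E(-420 - 1*(-402))/y = (3 + 11*(-420 - 1*(-402)))/(-690024) = (3 + 11*(-420 + 402))*(-1/690024) = (3 + 11*(-18))*(-1/690024) = (3 - 198)*(-1/690024) = -195*(-1/690024) = 65/230008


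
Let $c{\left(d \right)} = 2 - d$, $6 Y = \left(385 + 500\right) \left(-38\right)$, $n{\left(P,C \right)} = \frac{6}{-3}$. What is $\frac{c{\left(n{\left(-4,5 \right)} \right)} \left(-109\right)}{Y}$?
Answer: $\frac{436}{5605} \approx 0.077788$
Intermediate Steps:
$n{\left(P,C \right)} = -2$ ($n{\left(P,C \right)} = 6 \left(- \frac{1}{3}\right) = -2$)
$Y = -5605$ ($Y = \frac{\left(385 + 500\right) \left(-38\right)}{6} = \frac{885 \left(-38\right)}{6} = \frac{1}{6} \left(-33630\right) = -5605$)
$\frac{c{\left(n{\left(-4,5 \right)} \right)} \left(-109\right)}{Y} = \frac{\left(2 - -2\right) \left(-109\right)}{-5605} = \left(2 + 2\right) \left(-109\right) \left(- \frac{1}{5605}\right) = 4 \left(-109\right) \left(- \frac{1}{5605}\right) = \left(-436\right) \left(- \frac{1}{5605}\right) = \frac{436}{5605}$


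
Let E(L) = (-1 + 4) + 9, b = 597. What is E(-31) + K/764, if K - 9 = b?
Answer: 4887/382 ≈ 12.793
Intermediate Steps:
K = 606 (K = 9 + 597 = 606)
E(L) = 12 (E(L) = 3 + 9 = 12)
E(-31) + K/764 = 12 + 606/764 = 12 + (1/764)*606 = 12 + 303/382 = 4887/382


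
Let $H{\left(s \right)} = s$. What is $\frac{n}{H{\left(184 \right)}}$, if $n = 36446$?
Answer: $\frac{18223}{92} \approx 198.08$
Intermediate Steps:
$\frac{n}{H{\left(184 \right)}} = \frac{36446}{184} = 36446 \cdot \frac{1}{184} = \frac{18223}{92}$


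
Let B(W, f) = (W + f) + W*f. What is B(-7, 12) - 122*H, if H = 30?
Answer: -3739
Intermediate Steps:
B(W, f) = W + f + W*f
B(-7, 12) - 122*H = (-7 + 12 - 7*12) - 122*30 = (-7 + 12 - 84) - 3660 = -79 - 3660 = -3739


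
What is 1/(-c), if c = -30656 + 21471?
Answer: 1/9185 ≈ 0.00010887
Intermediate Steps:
c = -9185
1/(-c) = 1/(-1*(-9185)) = 1/9185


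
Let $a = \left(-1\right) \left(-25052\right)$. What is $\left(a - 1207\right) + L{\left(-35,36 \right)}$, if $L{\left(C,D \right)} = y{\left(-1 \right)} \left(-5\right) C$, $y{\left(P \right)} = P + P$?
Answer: $23495$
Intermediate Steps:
$a = 25052$
$y{\left(P \right)} = 2 P$
$L{\left(C,D \right)} = 10 C$ ($L{\left(C,D \right)} = 2 \left(-1\right) \left(-5\right) C = \left(-2\right) \left(-5\right) C = 10 C$)
$\left(a - 1207\right) + L{\left(-35,36 \right)} = \left(25052 - 1207\right) + 10 \left(-35\right) = 23845 - 350 = 23495$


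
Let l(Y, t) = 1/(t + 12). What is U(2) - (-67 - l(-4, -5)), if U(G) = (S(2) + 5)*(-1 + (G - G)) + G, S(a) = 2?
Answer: 435/7 ≈ 62.143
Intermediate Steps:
U(G) = -7 + G (U(G) = (2 + 5)*(-1 + (G - G)) + G = 7*(-1 + 0) + G = 7*(-1) + G = -7 + G)
l(Y, t) = 1/(12 + t)
U(2) - (-67 - l(-4, -5)) = (-7 + 2) - (-67 - 1/(12 - 5)) = -5 - (-67 - 1/7) = -5 - (-67 - 1*⅐) = -5 - (-67 - ⅐) = -5 - 1*(-470/7) = -5 + 470/7 = 435/7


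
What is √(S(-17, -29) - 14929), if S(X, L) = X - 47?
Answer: I*√14993 ≈ 122.45*I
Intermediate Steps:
S(X, L) = -47 + X
√(S(-17, -29) - 14929) = √((-47 - 17) - 14929) = √(-64 - 14929) = √(-14993) = I*√14993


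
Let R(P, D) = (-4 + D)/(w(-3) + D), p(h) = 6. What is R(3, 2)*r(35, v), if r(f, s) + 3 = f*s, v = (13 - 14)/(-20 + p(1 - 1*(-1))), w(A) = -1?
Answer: 1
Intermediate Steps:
v = 1/14 (v = (13 - 14)/(-20 + 6) = -1/(-14) = -1*(-1/14) = 1/14 ≈ 0.071429)
r(f, s) = -3 + f*s
R(P, D) = (-4 + D)/(-1 + D)
R(3, 2)*r(35, v) = ((-4 + 2)/(-1 + 2))*(-3 + 35*(1/14)) = (-2/1)*(-3 + 5/2) = (1*(-2))*(-½) = -2*(-½) = 1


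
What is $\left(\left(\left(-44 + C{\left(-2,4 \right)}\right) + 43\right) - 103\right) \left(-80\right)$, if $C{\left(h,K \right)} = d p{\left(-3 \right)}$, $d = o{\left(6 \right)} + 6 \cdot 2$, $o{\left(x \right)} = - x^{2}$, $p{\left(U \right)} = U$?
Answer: $2560$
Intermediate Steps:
$d = -24$ ($d = - 6^{2} + 6 \cdot 2 = \left(-1\right) 36 + 12 = -36 + 12 = -24$)
$C{\left(h,K \right)} = 72$ ($C{\left(h,K \right)} = \left(-24\right) \left(-3\right) = 72$)
$\left(\left(\left(-44 + C{\left(-2,4 \right)}\right) + 43\right) - 103\right) \left(-80\right) = \left(\left(\left(-44 + 72\right) + 43\right) - 103\right) \left(-80\right) = \left(\left(28 + 43\right) - 103\right) \left(-80\right) = \left(71 - 103\right) \left(-80\right) = \left(-32\right) \left(-80\right) = 2560$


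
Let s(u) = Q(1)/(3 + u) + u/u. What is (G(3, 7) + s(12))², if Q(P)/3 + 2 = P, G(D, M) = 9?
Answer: 2401/25 ≈ 96.040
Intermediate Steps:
Q(P) = -6 + 3*P
s(u) = 1 - 3/(3 + u) (s(u) = (-6 + 3*1)/(3 + u) + u/u = (-6 + 3)/(3 + u) + 1 = -3/(3 + u) + 1 = 1 - 3/(3 + u))
(G(3, 7) + s(12))² = (9 + 12/(3 + 12))² = (9 + 12/15)² = (9 + 12*(1/15))² = (9 + ⅘)² = (49/5)² = 2401/25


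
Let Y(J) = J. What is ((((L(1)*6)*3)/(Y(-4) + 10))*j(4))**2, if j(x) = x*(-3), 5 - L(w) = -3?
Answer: 82944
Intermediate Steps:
L(w) = 8 (L(w) = 5 - 1*(-3) = 5 + 3 = 8)
j(x) = -3*x
((((L(1)*6)*3)/(Y(-4) + 10))*j(4))**2 = ((((8*6)*3)/(-4 + 10))*(-3*4))**2 = (((48*3)/6)*(-12))**2 = ((144*(1/6))*(-12))**2 = (24*(-12))**2 = (-288)**2 = 82944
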